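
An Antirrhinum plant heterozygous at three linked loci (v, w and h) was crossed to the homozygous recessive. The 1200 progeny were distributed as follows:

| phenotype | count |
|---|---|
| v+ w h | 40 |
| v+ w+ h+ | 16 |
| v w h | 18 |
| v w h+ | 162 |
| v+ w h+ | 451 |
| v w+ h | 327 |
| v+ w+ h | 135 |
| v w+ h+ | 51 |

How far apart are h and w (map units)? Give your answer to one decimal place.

10.4 map units

The two most frequent reciprocal classes, v+ w h+ and v w+ h, are the parental types, so the F1 was v+ w h+ / v w+ h.
The two rarest classes, v+ w+ h+ and v w h, are the double crossovers. Comparing them with the parentals, only the w allele has switched, so w is the middle locus and the order is h – w – v.
Crossovers in the h–w interval produce the single-crossover classes v+ w h and v w+ h+ (40 + 51 = 91) plus the double crossovers (34).
RF(h–w) = (91 + 34) / 1200 = 125/1200 = 0.1042 → 10.4 map units.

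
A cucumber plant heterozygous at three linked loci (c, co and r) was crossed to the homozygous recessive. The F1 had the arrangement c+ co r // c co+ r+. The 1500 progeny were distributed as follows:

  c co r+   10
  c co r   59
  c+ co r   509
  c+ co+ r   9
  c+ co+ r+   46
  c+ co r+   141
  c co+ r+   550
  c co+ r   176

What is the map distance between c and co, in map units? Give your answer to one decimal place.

The two rarest classes, c+ co+ r and c co r+, are the double crossovers. Comparing them with the parentals, only the co allele has switched, so co is the middle locus and the order is r – co – c.
Crossovers in the co–c interval produce the single-crossover classes c co r and c+ co+ r+ (59 + 46 = 105) plus the double crossovers (19).
RF(co–c) = (105 + 19) / 1500 = 124/1500 = 0.0827 → 8.3 map units.

8.3 map units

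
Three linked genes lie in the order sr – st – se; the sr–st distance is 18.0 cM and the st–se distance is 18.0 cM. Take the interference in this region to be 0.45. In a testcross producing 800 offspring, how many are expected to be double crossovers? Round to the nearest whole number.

Map distances give recombination frequencies of 0.180 and 0.180 for the two intervals.
With interference 0.45 (so coincidence = 0.55), expected double-crossover frequency = 0.180 × 0.180 × 0.55 = 0.01782.
Expected number = 0.01782 × 800 = 14.26 ≈ 14.

14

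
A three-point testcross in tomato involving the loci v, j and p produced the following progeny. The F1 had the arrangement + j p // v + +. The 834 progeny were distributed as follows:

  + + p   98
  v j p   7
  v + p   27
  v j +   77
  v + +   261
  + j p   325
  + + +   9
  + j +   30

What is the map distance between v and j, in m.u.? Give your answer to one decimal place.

The two rarest classes, v j p and + + +, are the double crossovers. Comparing them with the parentals, only the v allele has switched, so v is the middle locus and the order is j – v – p.
Crossovers in the j–v interval produce the single-crossover classes + + p and v j + (98 + 77 = 175) plus the double crossovers (16).
RF(j–v) = (175 + 16) / 834 = 191/834 = 0.2290 → 22.9 m.u.

22.9 m.u.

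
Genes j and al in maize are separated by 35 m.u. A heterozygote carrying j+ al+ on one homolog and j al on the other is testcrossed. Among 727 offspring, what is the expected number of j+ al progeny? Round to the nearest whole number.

A map distance of 35 m.u. corresponds to a recombination frequency of 0.350.
The F1 is j+ al+ / j al, so j+ al is a recombinant gamete class with expected frequency r/2 = 0.350/2 = 0.1750.
Expected number = 0.1750 × 727 = 127.22 ≈ 127.

127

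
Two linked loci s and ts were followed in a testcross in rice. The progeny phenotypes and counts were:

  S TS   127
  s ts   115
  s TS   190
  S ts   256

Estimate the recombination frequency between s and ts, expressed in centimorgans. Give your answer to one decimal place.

35.2 centimorgans

The two most frequent classes, S ts (256) and s TS (190), are the parental types, so the F1 was S ts / s TS.
The recombinant classes are S TS and s ts: 127 + 115 = 242.
Recombination frequency = 242/688 = 0.3517 ≈ 35.2%, i.e. 35.2 centimorgans.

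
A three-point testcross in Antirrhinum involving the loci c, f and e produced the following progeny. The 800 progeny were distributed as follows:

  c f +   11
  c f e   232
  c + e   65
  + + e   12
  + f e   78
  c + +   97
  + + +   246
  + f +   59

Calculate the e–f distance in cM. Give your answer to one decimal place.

The two most frequent reciprocal classes, + + + and c f e, are the parental types, so the F1 was + + + / c f e.
The two rarest classes, + + e and c f +, are the double crossovers. Comparing them with the parentals, only the e allele has switched, so e is the middle locus and the order is c – e – f.
Crossovers in the e–f interval produce the single-crossover classes + f + and c + e (59 + 65 = 124) plus the double crossovers (23).
RF(e–f) = (124 + 23) / 800 = 147/800 = 0.1837 → 18.4 cM.

18.4 cM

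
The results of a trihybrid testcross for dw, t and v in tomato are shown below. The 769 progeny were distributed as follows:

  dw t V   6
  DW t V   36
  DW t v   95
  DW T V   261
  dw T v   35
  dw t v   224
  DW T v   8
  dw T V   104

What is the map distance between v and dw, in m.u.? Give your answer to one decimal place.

27.7 m.u.

The two most frequent reciprocal classes, dw t v and DW T V, are the parental types, so the F1 was dw t v / DW T V.
The two rarest classes, dw t V and DW T v, are the double crossovers. Comparing them with the parentals, only the v allele has switched, so v is the middle locus and the order is dw – v – t.
Crossovers in the dw–v interval produce the single-crossover classes DW t v and dw T V (95 + 104 = 199) plus the double crossovers (14).
RF(dw–v) = (199 + 14) / 769 = 213/769 = 0.2770 → 27.7 m.u.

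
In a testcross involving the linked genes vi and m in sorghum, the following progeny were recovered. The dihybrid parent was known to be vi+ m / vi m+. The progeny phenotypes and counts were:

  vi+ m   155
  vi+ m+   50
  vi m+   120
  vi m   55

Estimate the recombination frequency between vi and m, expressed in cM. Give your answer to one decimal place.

The recombinant classes are vi+ m+ and vi m: 50 + 55 = 105.
Recombination frequency = 105/380 = 0.2763 ≈ 27.6%, i.e. 27.6 cM.

27.6 cM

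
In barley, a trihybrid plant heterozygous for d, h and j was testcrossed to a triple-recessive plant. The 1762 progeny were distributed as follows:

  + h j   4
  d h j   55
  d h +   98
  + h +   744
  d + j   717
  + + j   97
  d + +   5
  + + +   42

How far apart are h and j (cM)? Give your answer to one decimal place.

The two most frequent reciprocal classes, + h + and d + j, are the parental types, so the F1 was + h + / d + j.
The two rarest classes, + h j and d + +, are the double crossovers. Comparing them with the parentals, only the j allele has switched, so j is the middle locus and the order is h – j – d.
Crossovers in the h–j interval produce the single-crossover classes + + + and d h j (42 + 55 = 97) plus the double crossovers (9).
RF(h–j) = (97 + 9) / 1762 = 106/1762 = 0.0602 → 6.0 cM.

6.0 cM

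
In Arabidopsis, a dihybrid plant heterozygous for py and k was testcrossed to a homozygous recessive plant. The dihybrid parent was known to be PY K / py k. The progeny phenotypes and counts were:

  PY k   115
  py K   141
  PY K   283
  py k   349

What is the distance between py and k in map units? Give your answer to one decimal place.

28.8 map units

The recombinant classes are PY k and py K: 115 + 141 = 256.
Recombination frequency = 256/888 = 0.2883 ≈ 28.8%, i.e. 28.8 map units.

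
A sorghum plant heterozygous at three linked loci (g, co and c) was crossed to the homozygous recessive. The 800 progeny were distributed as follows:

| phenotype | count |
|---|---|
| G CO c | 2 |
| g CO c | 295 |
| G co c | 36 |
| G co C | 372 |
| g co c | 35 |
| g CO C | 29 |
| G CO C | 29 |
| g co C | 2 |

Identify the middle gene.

g

The two most frequent reciprocal classes, G co C and g CO c, are the parental types, so the F1 was G co C / g CO c.
The two rarest classes, g co C and G CO c, are the double crossovers. Comparing them with the parentals, only the g allele has switched, so g is the middle locus and the order is co – g – c.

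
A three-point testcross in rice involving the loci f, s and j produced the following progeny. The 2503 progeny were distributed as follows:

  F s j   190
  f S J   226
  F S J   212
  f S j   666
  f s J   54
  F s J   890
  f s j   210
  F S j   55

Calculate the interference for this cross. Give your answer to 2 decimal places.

The two most frequent reciprocal classes, f S j and F s J, are the parental types, so the F1 was f S j / F s J.
The two rarest classes, F S j and f s J, are the double crossovers. Comparing them with the parentals, only the f allele has switched, so f is the middle locus and the order is s – f – j.
s–f: (422 + 109)/2503 = 0.2121; f–j: (416 + 109)/2503 = 0.2097.
Expected DCO frequency = 0.2121 × 0.2097 ≈ 0.04448; observed = 109/2503 ≈ 0.04355.
Coefficient of coincidence = 0.04355/0.04448 ≈ 0.98; interference = 1 − 0.98 = 0.02.

0.02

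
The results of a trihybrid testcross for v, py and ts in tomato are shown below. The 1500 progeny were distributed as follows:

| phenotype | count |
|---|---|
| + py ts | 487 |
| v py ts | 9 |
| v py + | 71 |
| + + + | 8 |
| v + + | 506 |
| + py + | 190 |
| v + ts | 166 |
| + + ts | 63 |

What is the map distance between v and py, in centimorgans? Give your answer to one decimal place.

10.1 centimorgans

The two most frequent reciprocal classes, v + + and + py ts, are the parental types, so the F1 was v + + / + py ts.
The two rarest classes, + + + and v py ts, are the double crossovers. Comparing them with the parentals, only the v allele has switched, so v is the middle locus and the order is ts – v – py.
Crossovers in the v–py interval produce the single-crossover classes v py + and + + ts (71 + 63 = 134) plus the double crossovers (17).
RF(v–py) = (134 + 17) / 1500 = 151/1500 = 0.1007 → 10.1 centimorgans.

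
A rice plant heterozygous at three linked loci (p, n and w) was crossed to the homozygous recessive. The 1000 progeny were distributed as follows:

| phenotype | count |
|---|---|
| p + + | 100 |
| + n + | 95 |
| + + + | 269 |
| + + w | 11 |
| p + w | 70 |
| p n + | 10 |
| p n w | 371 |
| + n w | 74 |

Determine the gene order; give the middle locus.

The two most frequent reciprocal classes, + + + and p n w, are the parental types, so the F1 was + + + / p n w.
The two rarest classes, + + w and p n +, are the double crossovers. Comparing them with the parentals, only the w allele has switched, so w is the middle locus and the order is p – w – n.

w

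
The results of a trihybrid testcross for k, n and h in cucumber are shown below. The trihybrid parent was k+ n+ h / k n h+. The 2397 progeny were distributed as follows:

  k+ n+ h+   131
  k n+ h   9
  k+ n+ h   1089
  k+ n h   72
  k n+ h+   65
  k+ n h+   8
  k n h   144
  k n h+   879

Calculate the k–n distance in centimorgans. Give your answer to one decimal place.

The two rarest classes, k n+ h and k+ n h+, are the double crossovers. Comparing them with the parentals, only the k allele has switched, so k is the middle locus and the order is h – k – n.
Crossovers in the k–n interval produce the single-crossover classes k+ n h and k n+ h+ (72 + 65 = 137) plus the double crossovers (17).
RF(k–n) = (137 + 17) / 2397 = 154/2397 = 0.0642 → 6.4 centimorgans.

6.4 centimorgans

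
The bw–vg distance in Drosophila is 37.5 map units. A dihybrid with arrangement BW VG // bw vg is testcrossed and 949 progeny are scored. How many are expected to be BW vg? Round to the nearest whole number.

A map distance of 37.5 map units corresponds to a recombination frequency of 0.375.
The F1 is BW VG / bw vg, so BW vg is a recombinant gamete class with expected frequency r/2 = 0.375/2 = 0.1875.
Expected number = 0.1875 × 949 = 177.94 ≈ 178.

178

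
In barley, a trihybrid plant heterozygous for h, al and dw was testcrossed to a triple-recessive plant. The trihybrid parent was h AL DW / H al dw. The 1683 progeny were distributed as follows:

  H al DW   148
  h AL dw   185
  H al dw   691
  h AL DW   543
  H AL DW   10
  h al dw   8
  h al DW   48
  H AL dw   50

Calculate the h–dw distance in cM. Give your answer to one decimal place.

The two rarest classes, H AL DW and h al dw, are the double crossovers. Comparing them with the parentals, only the h allele has switched, so h is the middle locus and the order is al – h – dw.
Crossovers in the h–dw interval produce the single-crossover classes h AL dw and H al DW (185 + 148 = 333) plus the double crossovers (18).
RF(h–dw) = (333 + 18) / 1683 = 351/1683 = 0.2086 → 20.9 cM.

20.9 cM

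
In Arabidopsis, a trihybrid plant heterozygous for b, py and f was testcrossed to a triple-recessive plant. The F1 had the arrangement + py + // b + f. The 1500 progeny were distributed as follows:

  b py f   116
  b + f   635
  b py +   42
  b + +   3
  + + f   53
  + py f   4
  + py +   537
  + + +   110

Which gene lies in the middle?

f

The two rarest classes, + py f and b + +, are the double crossovers. Comparing them with the parentals, only the f allele has switched, so f is the middle locus and the order is py – f – b.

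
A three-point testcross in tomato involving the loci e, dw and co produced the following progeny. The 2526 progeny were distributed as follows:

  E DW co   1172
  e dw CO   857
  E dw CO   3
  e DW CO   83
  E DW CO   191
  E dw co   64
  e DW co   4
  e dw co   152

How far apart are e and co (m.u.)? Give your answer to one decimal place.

13.9 m.u.

The two most frequent reciprocal classes, e dw CO and E DW co, are the parental types, so the F1 was e dw CO / E DW co.
The two rarest classes, E dw CO and e DW co, are the double crossovers. Comparing them with the parentals, only the e allele has switched, so e is the middle locus and the order is dw – e – co.
Crossovers in the e–co interval produce the single-crossover classes e dw co and E DW CO (152 + 191 = 343) plus the double crossovers (7).
RF(e–co) = (343 + 7) / 2526 = 350/2526 = 0.1386 → 13.9 m.u.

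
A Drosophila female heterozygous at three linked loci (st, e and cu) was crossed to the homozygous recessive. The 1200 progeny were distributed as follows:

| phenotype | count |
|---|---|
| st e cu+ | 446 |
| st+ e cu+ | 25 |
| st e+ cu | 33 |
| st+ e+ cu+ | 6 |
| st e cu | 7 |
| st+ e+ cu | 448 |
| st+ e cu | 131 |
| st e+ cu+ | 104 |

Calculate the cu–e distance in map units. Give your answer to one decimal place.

20.7 map units

The two most frequent reciprocal classes, st e cu+ and st+ e+ cu, are the parental types, so the F1 was st e cu+ / st+ e+ cu.
The two rarest classes, st e cu and st+ e+ cu+, are the double crossovers. Comparing them with the parentals, only the cu allele has switched, so cu is the middle locus and the order is st – cu – e.
Crossovers in the cu–e interval produce the single-crossover classes st e+ cu+ and st+ e cu (104 + 131 = 235) plus the double crossovers (13).
RF(cu–e) = (235 + 13) / 1200 = 248/1200 = 0.2067 → 20.7 map units.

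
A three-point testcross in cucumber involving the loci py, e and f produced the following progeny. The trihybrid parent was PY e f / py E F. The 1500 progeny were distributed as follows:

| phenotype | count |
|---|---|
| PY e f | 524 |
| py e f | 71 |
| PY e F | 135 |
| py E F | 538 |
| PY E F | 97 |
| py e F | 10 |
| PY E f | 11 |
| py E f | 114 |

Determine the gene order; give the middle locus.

e

The two rarest classes, PY E f and py e F, are the double crossovers. Comparing them with the parentals, only the e allele has switched, so e is the middle locus and the order is py – e – f.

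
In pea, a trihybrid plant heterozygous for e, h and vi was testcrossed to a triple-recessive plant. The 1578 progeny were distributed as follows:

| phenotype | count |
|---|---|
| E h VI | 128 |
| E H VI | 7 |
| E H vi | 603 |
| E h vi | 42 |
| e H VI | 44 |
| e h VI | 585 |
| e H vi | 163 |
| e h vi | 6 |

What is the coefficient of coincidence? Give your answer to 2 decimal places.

The two most frequent reciprocal classes, e h VI and E H vi, are the parental types, so the F1 was e h VI / E H vi.
The two rarest classes, e h vi and E H VI, are the double crossovers. Comparing them with the parentals, only the vi allele has switched, so vi is the middle locus and the order is h – vi – e.
h–vi: (86 + 13)/1578 = 0.0627; vi–e: (291 + 13)/1578 = 0.1926.
Expected DCO frequency = 0.0627 × 0.1926 ≈ 0.01208; observed = 13/1578 ≈ 0.00824.
Coefficient of coincidence = 0.00824/0.01208 ≈ 0.68.

0.68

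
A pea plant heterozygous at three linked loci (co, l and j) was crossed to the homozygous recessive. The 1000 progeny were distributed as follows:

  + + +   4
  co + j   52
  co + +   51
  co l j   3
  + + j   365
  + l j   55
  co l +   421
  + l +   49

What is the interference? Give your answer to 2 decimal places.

The two most frequent reciprocal classes, co l + and + + j, are the parental types, so the F1 was co l + / + + j.
The two rarest classes, co l j and + + +, are the double crossovers. Comparing them with the parentals, only the j allele has switched, so j is the middle locus and the order is l – j – co.
l–j: (106 + 7)/1000 = 0.1130; j–co: (101 + 7)/1000 = 0.1080.
Expected DCO frequency = 0.1130 × 0.1080 ≈ 0.01220; observed = 7/1000 ≈ 0.00700.
Coefficient of coincidence = 0.00700/0.01220 ≈ 0.57; interference = 1 − 0.57 = 0.43.

0.43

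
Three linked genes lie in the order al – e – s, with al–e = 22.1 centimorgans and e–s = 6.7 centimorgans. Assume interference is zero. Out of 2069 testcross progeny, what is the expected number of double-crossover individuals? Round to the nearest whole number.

Map distances give recombination frequencies of 0.221 and 0.067 for the two intervals.
With no interference, expected double-crossover frequency = 0.221 × 0.067 = 0.01481.
Expected number = 0.01481 × 2069 = 30.64 ≈ 31.

31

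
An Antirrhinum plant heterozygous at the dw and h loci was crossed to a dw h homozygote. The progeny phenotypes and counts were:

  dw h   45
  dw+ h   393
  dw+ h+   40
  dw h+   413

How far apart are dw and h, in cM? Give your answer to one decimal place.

The two most frequent classes, dw+ h (393) and dw h+ (413), are the parental types, so the F1 was dw+ h / dw h+.
The recombinant classes are dw+ h+ and dw h: 40 + 45 = 85.
Recombination frequency = 85/891 = 0.0954 ≈ 9.5%, i.e. 9.5 cM.

9.5 cM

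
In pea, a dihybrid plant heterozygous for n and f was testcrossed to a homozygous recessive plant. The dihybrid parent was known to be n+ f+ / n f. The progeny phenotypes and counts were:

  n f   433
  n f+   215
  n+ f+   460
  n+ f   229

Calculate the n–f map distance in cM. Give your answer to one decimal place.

The recombinant classes are n+ f and n f+: 229 + 215 = 444.
Recombination frequency = 444/1337 = 0.3321 ≈ 33.2%, i.e. 33.2 cM.

33.2 cM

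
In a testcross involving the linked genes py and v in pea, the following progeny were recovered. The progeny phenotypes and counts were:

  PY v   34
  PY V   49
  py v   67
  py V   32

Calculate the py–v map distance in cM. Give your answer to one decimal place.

The two most frequent classes, PY V (49) and py v (67), are the parental types, so the F1 was PY V / py v.
The recombinant classes are PY v and py V: 34 + 32 = 66.
Recombination frequency = 66/182 = 0.3626 ≈ 36.3%, i.e. 36.3 cM.

36.3 cM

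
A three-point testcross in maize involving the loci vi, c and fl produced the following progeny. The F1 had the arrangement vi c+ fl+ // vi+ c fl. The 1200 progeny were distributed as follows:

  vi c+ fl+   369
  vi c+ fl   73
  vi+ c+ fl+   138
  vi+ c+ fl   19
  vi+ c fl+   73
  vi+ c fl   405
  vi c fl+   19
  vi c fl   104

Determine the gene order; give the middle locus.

c

The two rarest classes, vi c fl+ and vi+ c+ fl, are the double crossovers. Comparing them with the parentals, only the c allele has switched, so c is the middle locus and the order is fl – c – vi.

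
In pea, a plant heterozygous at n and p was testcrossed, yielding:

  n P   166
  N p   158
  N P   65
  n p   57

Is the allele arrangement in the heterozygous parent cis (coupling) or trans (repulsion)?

The two most frequent classes are N p (158) and n P (166); these are the parental (non-recombinant) types.
So the F1 carried N p on one chromosome and n P on the other — the recessive alleles are on opposite chromosomes (trans / repulsion).

trans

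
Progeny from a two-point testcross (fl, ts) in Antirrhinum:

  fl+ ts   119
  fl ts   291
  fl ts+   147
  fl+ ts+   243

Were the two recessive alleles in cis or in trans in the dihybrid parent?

cis

The two most frequent classes are fl+ ts+ (243) and fl ts (291); these are the parental (non-recombinant) types.
So the F1 carried fl+ ts+ on one chromosome and fl ts on the other — the recessive alleles are on the same chromosome (cis / coupling).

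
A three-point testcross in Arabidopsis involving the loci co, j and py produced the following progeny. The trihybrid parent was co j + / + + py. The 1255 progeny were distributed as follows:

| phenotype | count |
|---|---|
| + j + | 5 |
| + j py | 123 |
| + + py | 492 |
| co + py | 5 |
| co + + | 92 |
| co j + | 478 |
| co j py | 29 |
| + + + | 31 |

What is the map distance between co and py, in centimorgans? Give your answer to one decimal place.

The two rarest classes, + j + and co + py, are the double crossovers. Comparing them with the parentals, only the co allele has switched, so co is the middle locus and the order is py – co – j.
Crossovers in the py–co interval produce the single-crossover classes co j py and + + + (29 + 31 = 60) plus the double crossovers (10).
RF(py–co) = (60 + 10) / 1255 = 70/1255 = 0.0558 → 5.6 centimorgans.

5.6 centimorgans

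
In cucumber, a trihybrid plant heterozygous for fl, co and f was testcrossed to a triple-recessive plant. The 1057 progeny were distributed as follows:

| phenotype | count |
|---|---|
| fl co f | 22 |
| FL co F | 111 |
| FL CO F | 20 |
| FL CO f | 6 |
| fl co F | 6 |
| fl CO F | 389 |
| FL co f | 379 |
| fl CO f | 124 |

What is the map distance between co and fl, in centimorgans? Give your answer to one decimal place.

The two most frequent reciprocal classes, FL co f and fl CO F, are the parental types, so the F1 was FL co f / fl CO F.
The two rarest classes, FL CO f and fl co F, are the double crossovers. Comparing them with the parentals, only the co allele has switched, so co is the middle locus and the order is fl – co – f.
Crossovers in the fl–co interval produce the single-crossover classes fl co f and FL CO F (22 + 20 = 42) plus the double crossovers (12).
RF(fl–co) = (42 + 12) / 1057 = 54/1057 = 0.0511 → 5.1 centimorgans.

5.1 centimorgans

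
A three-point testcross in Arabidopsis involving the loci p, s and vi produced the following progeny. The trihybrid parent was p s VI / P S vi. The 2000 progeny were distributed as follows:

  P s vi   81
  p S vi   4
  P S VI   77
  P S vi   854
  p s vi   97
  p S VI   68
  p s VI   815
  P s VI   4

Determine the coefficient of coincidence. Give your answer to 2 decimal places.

The two rarest classes, P s VI and p S vi, are the double crossovers. Comparing them with the parentals, only the p allele has switched, so p is the middle locus and the order is s – p – vi.
s–p: (149 + 8)/2000 = 0.0785; p–vi: (174 + 8)/2000 = 0.0910.
Expected DCO frequency = 0.0785 × 0.0910 ≈ 0.00714; observed = 8/2000 ≈ 0.00400.
Coefficient of coincidence = 0.00400/0.00714 ≈ 0.56.

0.56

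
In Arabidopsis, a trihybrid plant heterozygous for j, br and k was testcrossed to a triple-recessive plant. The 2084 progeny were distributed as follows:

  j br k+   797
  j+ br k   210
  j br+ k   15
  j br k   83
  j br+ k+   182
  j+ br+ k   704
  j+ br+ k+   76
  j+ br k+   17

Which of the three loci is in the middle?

j

The two most frequent reciprocal classes, j br k+ and j+ br+ k, are the parental types, so the F1 was j br k+ / j+ br+ k.
The two rarest classes, j+ br k+ and j br+ k, are the double crossovers. Comparing them with the parentals, only the j allele has switched, so j is the middle locus and the order is br – j – k.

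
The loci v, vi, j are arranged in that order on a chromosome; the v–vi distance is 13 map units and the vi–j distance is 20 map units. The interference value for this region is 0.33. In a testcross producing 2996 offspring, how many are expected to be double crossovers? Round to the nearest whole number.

Map distances give recombination frequencies of 0.130 and 0.200 for the two intervals.
With interference 0.33 (so coincidence = 0.67), expected double-crossover frequency = 0.130 × 0.200 × 0.67 = 0.01742.
Expected number = 0.01742 × 2996 = 52.19 ≈ 52.

52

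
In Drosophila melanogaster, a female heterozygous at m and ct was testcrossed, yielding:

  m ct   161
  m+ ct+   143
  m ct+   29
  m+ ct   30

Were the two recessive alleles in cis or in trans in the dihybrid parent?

The two most frequent classes are m+ ct+ (143) and m ct (161); these are the parental (non-recombinant) types.
So the F1 carried m+ ct+ on one chromosome and m ct on the other — the recessive alleles are on the same chromosome (cis / coupling).

cis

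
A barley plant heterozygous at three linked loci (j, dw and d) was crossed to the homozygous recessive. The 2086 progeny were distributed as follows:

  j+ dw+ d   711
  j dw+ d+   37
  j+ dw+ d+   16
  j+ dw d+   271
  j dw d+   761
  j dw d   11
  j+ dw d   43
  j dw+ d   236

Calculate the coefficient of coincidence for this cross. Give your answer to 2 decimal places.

0.99

The two most frequent reciprocal classes, j dw d+ and j+ dw+ d, are the parental types, so the F1 was j dw d+ / j+ dw+ d.
The two rarest classes, j dw d and j+ dw+ d+, are the double crossovers. Comparing them with the parentals, only the d allele has switched, so d is the middle locus and the order is dw – d – j.
dw–d: (80 + 27)/2086 = 0.0513; d–j: (507 + 27)/2086 = 0.2560.
Expected DCO frequency = 0.0513 × 0.2560 ≈ 0.01313; observed = 27/2086 ≈ 0.01294.
Coefficient of coincidence = 0.01294/0.01313 ≈ 0.99.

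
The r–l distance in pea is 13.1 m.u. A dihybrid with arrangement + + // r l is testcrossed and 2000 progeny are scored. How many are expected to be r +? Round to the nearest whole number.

131

A map distance of 13.1 m.u. corresponds to a recombination frequency of 0.131.
The F1 is + + / r l, so r + is a recombinant gamete class with expected frequency r/2 = 0.131/2 = 0.0655.
Expected number = 0.0655 × 2000 = 131.00 ≈ 131.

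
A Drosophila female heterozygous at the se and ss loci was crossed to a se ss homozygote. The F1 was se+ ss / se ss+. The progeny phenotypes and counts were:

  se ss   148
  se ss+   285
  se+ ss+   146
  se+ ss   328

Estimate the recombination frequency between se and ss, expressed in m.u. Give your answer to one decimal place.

32.4 m.u.

The recombinant classes are se+ ss+ and se ss: 146 + 148 = 294.
Recombination frequency = 294/907 = 0.3241 ≈ 32.4%, i.e. 32.4 m.u.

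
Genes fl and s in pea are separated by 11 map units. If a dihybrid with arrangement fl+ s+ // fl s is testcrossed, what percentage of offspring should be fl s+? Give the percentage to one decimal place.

A map distance of 11 map units corresponds to a recombination frequency of 0.110.
The F1 is fl+ s+ / fl s, so fl s+ is a recombinant gamete class with expected frequency r/2 = 0.110/2 = 0.0550.
That is 0.0550 = 5.5% of the progeny.

5.5%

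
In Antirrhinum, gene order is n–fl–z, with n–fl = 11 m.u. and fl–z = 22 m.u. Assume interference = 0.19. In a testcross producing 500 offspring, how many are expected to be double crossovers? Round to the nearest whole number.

Map distances give recombination frequencies of 0.110 and 0.220 for the two intervals.
With interference 0.19 (so coincidence = 0.81), expected double-crossover frequency = 0.110 × 0.220 × 0.81 = 0.01960.
Expected number = 0.01960 × 500 = 9.80 ≈ 10.

10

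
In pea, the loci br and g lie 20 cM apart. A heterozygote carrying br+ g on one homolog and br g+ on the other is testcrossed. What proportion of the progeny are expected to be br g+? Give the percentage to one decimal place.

40.0%

A map distance of 20 cM corresponds to a recombination frequency of 0.200.
The F1 is br+ g / br g+, so br g+ is a parental gamete class with expected frequency (1 − r)/2 = 0.800/2 = 0.4000.
That is 0.4000 = 40.0% of the progeny.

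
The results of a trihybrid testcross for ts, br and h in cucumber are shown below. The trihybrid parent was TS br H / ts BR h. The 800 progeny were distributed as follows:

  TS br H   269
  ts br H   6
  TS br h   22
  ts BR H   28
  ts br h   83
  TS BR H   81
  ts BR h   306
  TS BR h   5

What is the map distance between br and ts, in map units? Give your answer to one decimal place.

21.9 map units

The two rarest classes, ts br H and TS BR h, are the double crossovers. Comparing them with the parentals, only the ts allele has switched, so ts is the middle locus and the order is h – ts – br.
Crossovers in the ts–br interval produce the single-crossover classes TS BR H and ts br h (81 + 83 = 164) plus the double crossovers (11).
RF(ts–br) = (164 + 11) / 800 = 175/800 = 0.2188 → 21.9 map units.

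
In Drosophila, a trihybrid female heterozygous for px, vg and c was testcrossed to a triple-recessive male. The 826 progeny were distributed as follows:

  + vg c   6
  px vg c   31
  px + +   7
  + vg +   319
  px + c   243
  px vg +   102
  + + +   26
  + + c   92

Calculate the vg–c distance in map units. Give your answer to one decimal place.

The two most frequent reciprocal classes, px + c and + vg +, are the parental types, so the F1 was px + c / + vg +.
The two rarest classes, px + + and + vg c, are the double crossovers. Comparing them with the parentals, only the c allele has switched, so c is the middle locus and the order is vg – c – px.
Crossovers in the vg–c interval produce the single-crossover classes px vg c and + + + (31 + 26 = 57) plus the double crossovers (13).
RF(vg–c) = (57 + 13) / 826 = 70/826 = 0.0847 → 8.5 map units.

8.5 map units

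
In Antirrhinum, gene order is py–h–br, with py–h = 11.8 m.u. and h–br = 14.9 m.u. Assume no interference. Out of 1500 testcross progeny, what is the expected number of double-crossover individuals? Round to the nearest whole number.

26

Map distances give recombination frequencies of 0.118 and 0.149 for the two intervals.
With no interference, expected double-crossover frequency = 0.118 × 0.149 = 0.01758.
Expected number = 0.01758 × 1500 = 26.37 ≈ 26.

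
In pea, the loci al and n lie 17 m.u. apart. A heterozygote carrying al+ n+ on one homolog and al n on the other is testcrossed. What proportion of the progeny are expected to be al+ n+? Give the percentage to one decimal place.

41.5%

A map distance of 17 m.u. corresponds to a recombination frequency of 0.170.
The F1 is al+ n+ / al n, so al+ n+ is a parental gamete class with expected frequency (1 − r)/2 = 0.830/2 = 0.4150.
That is 0.4150 = 41.5% of the progeny.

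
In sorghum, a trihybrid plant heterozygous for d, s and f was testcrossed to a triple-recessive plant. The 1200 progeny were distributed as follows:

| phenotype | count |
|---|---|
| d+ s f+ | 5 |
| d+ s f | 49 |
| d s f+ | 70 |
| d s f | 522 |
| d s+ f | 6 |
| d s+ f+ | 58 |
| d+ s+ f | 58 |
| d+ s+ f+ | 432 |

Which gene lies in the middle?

The two most frequent reciprocal classes, d+ s+ f+ and d s f, are the parental types, so the F1 was d+ s+ f+ / d s f.
The two rarest classes, d+ s f+ and d s+ f, are the double crossovers. Comparing them with the parentals, only the s allele has switched, so s is the middle locus and the order is d – s – f.

s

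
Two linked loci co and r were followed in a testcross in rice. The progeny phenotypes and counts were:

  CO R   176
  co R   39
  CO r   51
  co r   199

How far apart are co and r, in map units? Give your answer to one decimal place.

19.4 map units

The two most frequent classes, CO R (176) and co r (199), are the parental types, so the F1 was CO R / co r.
The recombinant classes are CO r and co R: 51 + 39 = 90.
Recombination frequency = 90/465 = 0.1935 ≈ 19.4%, i.e. 19.4 map units.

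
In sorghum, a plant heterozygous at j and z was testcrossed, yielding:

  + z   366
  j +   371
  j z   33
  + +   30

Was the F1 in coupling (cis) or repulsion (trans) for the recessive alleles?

The two most frequent classes are + z (366) and j + (371); these are the parental (non-recombinant) types.
So the F1 carried + z on one chromosome and j + on the other — the recessive alleles are on opposite chromosomes (trans / repulsion).

trans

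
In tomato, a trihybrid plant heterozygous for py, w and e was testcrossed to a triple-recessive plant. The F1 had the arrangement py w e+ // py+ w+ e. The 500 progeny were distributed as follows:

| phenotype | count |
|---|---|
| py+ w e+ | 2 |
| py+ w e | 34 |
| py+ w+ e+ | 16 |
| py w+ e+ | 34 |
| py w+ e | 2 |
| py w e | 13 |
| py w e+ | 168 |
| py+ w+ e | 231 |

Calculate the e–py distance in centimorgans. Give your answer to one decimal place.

The two rarest classes, py+ w e+ and py w+ e, are the double crossovers. Comparing them with the parentals, only the py allele has switched, so py is the middle locus and the order is w – py – e.
Crossovers in the py–e interval produce the single-crossover classes py w e and py+ w+ e+ (13 + 16 = 29) plus the double crossovers (4).
RF(py–e) = (29 + 4) / 500 = 33/500 = 0.0660 → 6.6 centimorgans.

6.6 centimorgans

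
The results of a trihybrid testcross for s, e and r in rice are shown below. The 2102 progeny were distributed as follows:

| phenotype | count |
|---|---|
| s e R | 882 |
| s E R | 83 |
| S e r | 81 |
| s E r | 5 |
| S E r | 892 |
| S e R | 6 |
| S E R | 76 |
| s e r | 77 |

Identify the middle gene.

The two most frequent reciprocal classes, S E r and s e R, are the parental types, so the F1 was S E r / s e R.
The two rarest classes, s E r and S e R, are the double crossovers. Comparing them with the parentals, only the s allele has switched, so s is the middle locus and the order is r – s – e.

s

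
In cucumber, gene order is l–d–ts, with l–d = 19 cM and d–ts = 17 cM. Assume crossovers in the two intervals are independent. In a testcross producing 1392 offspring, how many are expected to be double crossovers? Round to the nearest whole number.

45

Map distances give recombination frequencies of 0.190 and 0.170 for the two intervals.
With no interference, expected double-crossover frequency = 0.190 × 0.170 = 0.03230.
Expected number = 0.03230 × 1392 = 44.96 ≈ 45.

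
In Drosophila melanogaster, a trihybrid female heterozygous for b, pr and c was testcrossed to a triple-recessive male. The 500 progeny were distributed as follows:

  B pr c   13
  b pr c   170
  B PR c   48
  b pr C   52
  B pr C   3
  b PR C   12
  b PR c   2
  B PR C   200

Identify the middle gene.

The two most frequent reciprocal classes, B PR C and b pr c, are the parental types, so the F1 was B PR C / b pr c.
The two rarest classes, B pr C and b PR c, are the double crossovers. Comparing them with the parentals, only the pr allele has switched, so pr is the middle locus and the order is b – pr – c.

pr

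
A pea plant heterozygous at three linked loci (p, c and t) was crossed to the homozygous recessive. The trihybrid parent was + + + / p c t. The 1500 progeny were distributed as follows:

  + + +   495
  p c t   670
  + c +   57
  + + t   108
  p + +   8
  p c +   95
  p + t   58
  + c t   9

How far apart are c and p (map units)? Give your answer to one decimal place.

The two rarest classes, p + + and + c t, are the double crossovers. Comparing them with the parentals, only the p allele has switched, so p is the middle locus and the order is t – p – c.
Crossovers in the p–c interval produce the single-crossover classes + c + and p + t (57 + 58 = 115) plus the double crossovers (17).
RF(p–c) = (115 + 17) / 1500 = 132/1500 = 0.0880 → 8.8 map units.

8.8 map units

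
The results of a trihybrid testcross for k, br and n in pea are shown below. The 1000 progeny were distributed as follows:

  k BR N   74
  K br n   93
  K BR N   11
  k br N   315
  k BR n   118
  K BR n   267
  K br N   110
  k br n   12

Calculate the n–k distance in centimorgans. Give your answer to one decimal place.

25.1 centimorgans

The two most frequent reciprocal classes, k br N and K BR n, are the parental types, so the F1 was k br N / K BR n.
The two rarest classes, k br n and K BR N, are the double crossovers. Comparing them with the parentals, only the n allele has switched, so n is the middle locus and the order is br – n – k.
Crossovers in the n–k interval produce the single-crossover classes K br N and k BR n (110 + 118 = 228) plus the double crossovers (23).
RF(n–k) = (228 + 23) / 1000 = 251/1000 = 0.2510 → 25.1 centimorgans.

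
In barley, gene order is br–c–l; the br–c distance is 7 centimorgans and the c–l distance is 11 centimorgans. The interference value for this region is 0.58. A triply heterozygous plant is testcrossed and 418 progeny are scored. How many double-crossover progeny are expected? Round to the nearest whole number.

Map distances give recombination frequencies of 0.070 and 0.110 for the two intervals.
With interference 0.58 (so coincidence = 0.42), expected double-crossover frequency = 0.070 × 0.110 × 0.42 = 0.00323.
Expected number = 0.00323 × 418 = 1.35 ≈ 1.

1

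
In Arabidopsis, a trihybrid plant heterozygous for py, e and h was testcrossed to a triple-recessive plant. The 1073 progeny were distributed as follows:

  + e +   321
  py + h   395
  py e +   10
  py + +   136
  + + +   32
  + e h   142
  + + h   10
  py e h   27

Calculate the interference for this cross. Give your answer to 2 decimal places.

The two most frequent reciprocal classes, + e + and py + h, are the parental types, so the F1 was + e + / py + h.
The two rarest classes, py e + and + + h, are the double crossovers. Comparing them with the parentals, only the py allele has switched, so py is the middle locus and the order is h – py – e.
h–py: (278 + 20)/1073 = 0.2777; py–e: (59 + 20)/1073 = 0.0736.
Expected DCO frequency = 0.2777 × 0.0736 ≈ 0.02044; observed = 20/1073 ≈ 0.01864.
Coefficient of coincidence = 0.01864/0.02044 ≈ 0.91; interference = 1 − 0.91 = 0.09.

0.09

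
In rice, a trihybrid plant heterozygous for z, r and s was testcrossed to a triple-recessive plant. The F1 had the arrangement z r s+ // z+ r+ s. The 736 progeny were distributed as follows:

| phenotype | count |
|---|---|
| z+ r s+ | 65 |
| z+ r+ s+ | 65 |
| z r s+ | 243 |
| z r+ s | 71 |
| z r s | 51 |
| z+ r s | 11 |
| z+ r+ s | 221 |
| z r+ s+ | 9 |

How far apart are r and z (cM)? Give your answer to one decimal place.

21.2 cM

The two rarest classes, z r+ s+ and z+ r s, are the double crossovers. Comparing them with the parentals, only the r allele has switched, so r is the middle locus and the order is z – r – s.
Crossovers in the z–r interval produce the single-crossover classes z+ r s+ and z r+ s (65 + 71 = 136) plus the double crossovers (20).
RF(z–r) = (136 + 20) / 736 = 156/736 = 0.2120 → 21.2 cM.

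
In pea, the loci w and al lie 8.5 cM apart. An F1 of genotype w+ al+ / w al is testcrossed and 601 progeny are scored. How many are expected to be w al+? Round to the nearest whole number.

26

A map distance of 8.5 cM corresponds to a recombination frequency of 0.085.
The F1 is w+ al+ / w al, so w al+ is a recombinant gamete class with expected frequency r/2 = 0.085/2 = 0.0425.
Expected number = 0.0425 × 601 = 25.54 ≈ 26.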